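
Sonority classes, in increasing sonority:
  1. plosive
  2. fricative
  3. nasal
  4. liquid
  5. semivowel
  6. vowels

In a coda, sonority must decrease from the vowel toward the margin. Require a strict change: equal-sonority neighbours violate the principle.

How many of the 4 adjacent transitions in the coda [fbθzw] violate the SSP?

3

/f/ — fricative, sonority 2.
/b/ — plosive, sonority 1.
/θ/ — fricative, sonority 2.
/z/ — fricative, sonority 2.
/w/ — semivowel, sonority 5.
/f/→/b/: 2→1 (falls) — ok.
/b/→/θ/: 1→2 (does not fall) — violation.
/θ/→/z/: 2→2 (plateau) — violation.
/z/→/w/: 2→5 (does not fall) — violation.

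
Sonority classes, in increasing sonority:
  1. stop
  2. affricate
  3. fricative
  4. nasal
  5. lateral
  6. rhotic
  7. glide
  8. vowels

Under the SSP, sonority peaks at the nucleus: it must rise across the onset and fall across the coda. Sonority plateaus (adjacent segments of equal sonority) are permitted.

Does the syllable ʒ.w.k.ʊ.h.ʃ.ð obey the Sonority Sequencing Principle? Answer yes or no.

Onset: /ʒ/ is a fricative (sonority 3), /w/ is a glide (sonority 7), /k/ is a stop (sonority 1); then the nucleus /ʊ/ (sonority 8).
Onset profile 3-7-1-8 — does not rise throughout.
Coda: /h/ is a fricative (sonority 3), /ʃ/ is a fricative (sonority 3), /ð/ is a fricative (sonority 3).
Coda profile 8-3-3-3 — falls from the nucleus.

no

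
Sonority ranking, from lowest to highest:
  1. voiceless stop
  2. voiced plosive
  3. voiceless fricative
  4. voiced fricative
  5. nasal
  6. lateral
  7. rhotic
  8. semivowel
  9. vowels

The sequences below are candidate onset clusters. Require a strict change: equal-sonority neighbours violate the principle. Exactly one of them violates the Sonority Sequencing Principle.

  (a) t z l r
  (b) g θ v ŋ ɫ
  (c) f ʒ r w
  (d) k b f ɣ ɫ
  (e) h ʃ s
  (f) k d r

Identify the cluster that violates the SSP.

(a) sonority 1-4-6-7: well-formed.
(b) sonority 2-3-4-5-6: well-formed.
(c) sonority 3-4-7-8: well-formed.
(d) sonority 1-2-3-4-6: well-formed.
(e) sonority 3-3-3: ill-formed.
(f) sonority 1-2-7: well-formed.

e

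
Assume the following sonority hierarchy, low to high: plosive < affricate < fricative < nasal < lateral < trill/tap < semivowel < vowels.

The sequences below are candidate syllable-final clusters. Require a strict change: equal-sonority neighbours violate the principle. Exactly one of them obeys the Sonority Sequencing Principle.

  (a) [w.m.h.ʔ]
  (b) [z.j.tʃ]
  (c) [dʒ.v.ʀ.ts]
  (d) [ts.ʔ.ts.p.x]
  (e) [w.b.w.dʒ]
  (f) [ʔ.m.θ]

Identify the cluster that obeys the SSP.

a

(a) sonority 7-4-3-1: well-formed.
(b) sonority 3-7-2: ill-formed.
(c) sonority 2-3-6-2: ill-formed.
(d) sonority 2-1-2-1-3: ill-formed.
(e) sonority 7-1-7-2: ill-formed.
(f) sonority 1-4-3: ill-formed.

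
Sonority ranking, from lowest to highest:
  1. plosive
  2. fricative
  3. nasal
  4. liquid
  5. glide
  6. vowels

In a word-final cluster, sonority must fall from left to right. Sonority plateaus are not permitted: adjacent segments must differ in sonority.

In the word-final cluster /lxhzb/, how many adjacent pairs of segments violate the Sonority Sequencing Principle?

/l/: liquid = 4.
/x/: fricative = 2.
/h/: fricative = 2.
/z/: fricative = 2.
/b/: plosive = 1.
/l/→/x/: 4→2 (falls) — ok.
/x/→/h/: 2→2 (plateau) — violation.
/h/→/z/: 2→2 (plateau) — violation.
/z/→/b/: 2→1 (falls) — ok.

2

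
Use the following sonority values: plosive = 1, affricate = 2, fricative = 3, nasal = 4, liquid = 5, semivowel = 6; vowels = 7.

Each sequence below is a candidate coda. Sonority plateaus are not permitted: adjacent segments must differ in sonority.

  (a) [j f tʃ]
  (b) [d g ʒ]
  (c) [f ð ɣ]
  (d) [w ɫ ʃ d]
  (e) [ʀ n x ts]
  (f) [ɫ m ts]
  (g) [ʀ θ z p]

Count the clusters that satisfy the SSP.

4

(a) sonority 6-3-2: well-formed.
(b) sonority 1-1-3: ill-formed.
(c) sonority 3-3-3: ill-formed.
(d) sonority 6-5-3-1: well-formed.
(e) sonority 5-4-3-2: well-formed.
(f) sonority 5-4-2: well-formed.
(g) sonority 5-3-3-1: ill-formed.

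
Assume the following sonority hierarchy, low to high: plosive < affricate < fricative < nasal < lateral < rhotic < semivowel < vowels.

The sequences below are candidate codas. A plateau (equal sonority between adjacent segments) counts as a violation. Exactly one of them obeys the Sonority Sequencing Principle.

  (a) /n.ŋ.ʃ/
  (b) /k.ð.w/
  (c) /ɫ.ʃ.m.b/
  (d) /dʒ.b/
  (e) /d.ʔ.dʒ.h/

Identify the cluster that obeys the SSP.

d

(a) 4-4-3 → violates
(b) 1-3-7 → violates
(c) 5-3-4-1 → violates
(d) 2-1 → obeys
(e) 1-1-2-3 → violates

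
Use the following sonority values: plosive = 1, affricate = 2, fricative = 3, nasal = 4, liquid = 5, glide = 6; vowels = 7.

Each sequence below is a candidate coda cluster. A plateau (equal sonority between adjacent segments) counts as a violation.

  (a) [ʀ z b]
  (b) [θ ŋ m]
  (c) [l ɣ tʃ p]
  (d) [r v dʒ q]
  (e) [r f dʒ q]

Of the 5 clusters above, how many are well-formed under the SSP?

(a) sonority 5-3-1: well-formed.
(b) sonority 3-4-4: ill-formed.
(c) sonority 5-3-2-1: well-formed.
(d) sonority 5-3-2-1: well-formed.
(e) sonority 5-3-2-1: well-formed.

4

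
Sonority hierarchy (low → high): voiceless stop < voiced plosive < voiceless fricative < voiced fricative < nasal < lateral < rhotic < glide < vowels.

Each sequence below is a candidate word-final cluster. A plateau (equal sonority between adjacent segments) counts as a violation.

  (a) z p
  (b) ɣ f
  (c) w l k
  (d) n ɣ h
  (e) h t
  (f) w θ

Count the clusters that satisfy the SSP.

(a) 4-1 → obeys
(b) 4-3 → obeys
(c) 8-6-1 → obeys
(d) 5-4-3 → obeys
(e) 3-1 → obeys
(f) 8-3 → obeys

6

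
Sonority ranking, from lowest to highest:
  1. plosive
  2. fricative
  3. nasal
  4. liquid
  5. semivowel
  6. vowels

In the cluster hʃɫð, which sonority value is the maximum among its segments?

4

/h/ is a fricative (sonority 2).
/ʃ/ is a fricative (sonority 2).
/ɫ/ is a liquid (sonority 4).
/ð/ is a fricative (sonority 2).
The maximum is 4.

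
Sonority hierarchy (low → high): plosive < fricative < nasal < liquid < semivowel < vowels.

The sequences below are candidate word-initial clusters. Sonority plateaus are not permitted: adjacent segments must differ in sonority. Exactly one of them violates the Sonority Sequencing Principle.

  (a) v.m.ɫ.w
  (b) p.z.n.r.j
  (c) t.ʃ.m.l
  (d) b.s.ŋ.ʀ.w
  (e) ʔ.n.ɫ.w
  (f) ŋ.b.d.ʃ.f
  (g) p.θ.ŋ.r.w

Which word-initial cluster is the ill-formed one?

(a) 2-3-4-5 → obeys
(b) 1-2-3-4-5 → obeys
(c) 1-2-3-4 → obeys
(d) 1-2-3-4-5 → obeys
(e) 1-3-4-5 → obeys
(f) 3-1-1-2-2 → violates
(g) 1-2-3-4-5 → obeys

f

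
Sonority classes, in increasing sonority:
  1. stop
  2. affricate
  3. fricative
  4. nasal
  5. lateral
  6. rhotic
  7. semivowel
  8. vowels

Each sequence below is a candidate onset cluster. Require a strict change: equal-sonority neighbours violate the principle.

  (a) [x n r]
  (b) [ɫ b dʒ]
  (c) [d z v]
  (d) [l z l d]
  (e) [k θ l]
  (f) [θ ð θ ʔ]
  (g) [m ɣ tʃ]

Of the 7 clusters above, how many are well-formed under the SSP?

(a) 3-4-6 → obeys
(b) 5-1-2 → violates
(c) 1-3-3 → violates
(d) 5-3-5-1 → violates
(e) 1-3-5 → obeys
(f) 3-3-3-1 → violates
(g) 4-3-2 → violates

2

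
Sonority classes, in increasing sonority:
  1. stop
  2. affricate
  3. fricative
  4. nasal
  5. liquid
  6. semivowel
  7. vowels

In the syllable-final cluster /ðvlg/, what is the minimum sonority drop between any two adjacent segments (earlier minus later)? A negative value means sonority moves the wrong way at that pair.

-2

/ð/: fricative = 3.
/v/: fricative = 3.
/l/: liquid = 5.
/g/: stop = 1.
/ð/→/v/: change +0.
/v/→/l/: change -2.
/l/→/g/: change +4.
Minimum = -2.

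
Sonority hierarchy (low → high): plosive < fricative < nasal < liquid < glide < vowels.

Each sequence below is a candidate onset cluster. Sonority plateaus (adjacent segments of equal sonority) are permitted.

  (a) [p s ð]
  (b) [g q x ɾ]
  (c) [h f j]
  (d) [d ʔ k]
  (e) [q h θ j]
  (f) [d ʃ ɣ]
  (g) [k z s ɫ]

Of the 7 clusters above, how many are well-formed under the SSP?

7

(a) sonority 1-2-2: well-formed.
(b) sonority 1-1-2-4: well-formed.
(c) sonority 2-2-5: well-formed.
(d) sonority 1-1-1: well-formed.
(e) sonority 1-2-2-5: well-formed.
(f) sonority 1-2-2: well-formed.
(g) sonority 1-2-2-4: well-formed.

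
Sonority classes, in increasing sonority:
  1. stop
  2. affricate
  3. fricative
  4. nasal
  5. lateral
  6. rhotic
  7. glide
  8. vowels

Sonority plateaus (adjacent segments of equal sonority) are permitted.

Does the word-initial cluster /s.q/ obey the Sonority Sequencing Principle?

/s/ is a fricative (sonority 3).
/q/ is a stop (sonority 1).
The profile is 3-1. Between /s/ (3) and /q/ (1) sonority does not rise, so the cluster violates the SSP.

no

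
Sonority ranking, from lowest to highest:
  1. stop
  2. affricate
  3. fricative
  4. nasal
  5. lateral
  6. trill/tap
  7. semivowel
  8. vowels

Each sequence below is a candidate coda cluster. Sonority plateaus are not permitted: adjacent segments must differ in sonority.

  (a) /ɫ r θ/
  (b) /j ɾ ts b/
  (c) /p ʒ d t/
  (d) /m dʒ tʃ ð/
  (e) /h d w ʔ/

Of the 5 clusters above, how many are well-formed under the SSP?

(a) /ɫ r θ/: profile 5-6-3 — violates.
(b) /j ɾ ts b/: profile 7-6-2-1 — obeys.
(c) /p ʒ d t/: profile 1-3-1-1 — violates.
(d) /m dʒ tʃ ð/: profile 4-2-2-3 — violates.
(e) /h d w ʔ/: profile 3-1-7-1 — violates.

1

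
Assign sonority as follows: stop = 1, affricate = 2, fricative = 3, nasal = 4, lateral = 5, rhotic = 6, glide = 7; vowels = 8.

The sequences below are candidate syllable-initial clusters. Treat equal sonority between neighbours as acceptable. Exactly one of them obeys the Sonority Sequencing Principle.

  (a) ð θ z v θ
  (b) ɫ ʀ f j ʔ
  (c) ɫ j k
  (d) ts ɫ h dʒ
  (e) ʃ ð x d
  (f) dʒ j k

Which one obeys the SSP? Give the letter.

(a) sonority 3-3-3-3-3: well-formed.
(b) sonority 5-6-3-7-1: ill-formed.
(c) sonority 5-7-1: ill-formed.
(d) sonority 2-5-3-2: ill-formed.
(e) sonority 3-3-3-1: ill-formed.
(f) sonority 2-7-1: ill-formed.

a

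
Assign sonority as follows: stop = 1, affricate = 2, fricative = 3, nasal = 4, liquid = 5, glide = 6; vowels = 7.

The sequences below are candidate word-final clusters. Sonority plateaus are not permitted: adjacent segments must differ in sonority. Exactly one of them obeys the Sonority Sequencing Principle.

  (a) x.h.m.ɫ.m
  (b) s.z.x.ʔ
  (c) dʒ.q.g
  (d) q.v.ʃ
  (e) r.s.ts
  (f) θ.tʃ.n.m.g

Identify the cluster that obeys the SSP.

e

(a) 3-3-4-5-4 → violates
(b) 3-3-3-1 → violates
(c) 2-1-1 → violates
(d) 1-3-3 → violates
(e) 5-3-2 → obeys
(f) 3-2-4-4-1 → violates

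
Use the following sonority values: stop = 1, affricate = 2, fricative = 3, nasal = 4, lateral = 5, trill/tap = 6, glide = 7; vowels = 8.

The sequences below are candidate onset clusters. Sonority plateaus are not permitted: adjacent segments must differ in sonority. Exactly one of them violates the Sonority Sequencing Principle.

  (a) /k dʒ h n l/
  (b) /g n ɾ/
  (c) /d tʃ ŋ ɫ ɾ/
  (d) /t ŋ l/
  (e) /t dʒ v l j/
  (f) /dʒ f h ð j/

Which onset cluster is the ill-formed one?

f

(a) /k dʒ h n l/: profile 1-2-3-4-5 — obeys.
(b) /g n ɾ/: profile 1-4-6 — obeys.
(c) /d tʃ ŋ ɫ ɾ/: profile 1-2-4-5-6 — obeys.
(d) /t ŋ l/: profile 1-4-5 — obeys.
(e) /t dʒ v l j/: profile 1-2-3-5-7 — obeys.
(f) /dʒ f h ð j/: profile 2-3-3-3-7 — violates.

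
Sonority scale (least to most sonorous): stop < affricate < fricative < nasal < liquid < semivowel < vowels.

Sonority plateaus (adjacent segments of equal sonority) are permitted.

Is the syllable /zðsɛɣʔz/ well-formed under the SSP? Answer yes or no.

no

Onset: /z/ is a fricative (sonority 3), /ð/ is a fricative (sonority 3), /s/ is a fricative (sonority 3); then the nucleus /ɛ/ (sonority 7).
Onset profile 3-3-3-7 — rises to the nucleus.
Coda: /ɣ/ is a fricative (sonority 3), /ʔ/ is a stop (sonority 1), /z/ is a fricative (sonority 3).
Coda profile 7-3-1-3 — does not fall throughout.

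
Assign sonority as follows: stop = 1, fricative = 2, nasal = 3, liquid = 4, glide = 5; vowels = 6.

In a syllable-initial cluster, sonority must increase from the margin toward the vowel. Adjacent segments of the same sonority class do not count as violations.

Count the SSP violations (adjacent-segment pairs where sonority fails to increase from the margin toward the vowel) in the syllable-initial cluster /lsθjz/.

2

/l/: liquid = 4.
/s/: fricative = 2.
/θ/: fricative = 2.
/j/: glide = 5.
/z/: fricative = 2.
/l/→/s/: 4→2 (does not rise) — violation.
/s/→/θ/: 2→2 (plateau, allowed) — ok.
/θ/→/j/: 2→5 (rises) — ok.
/j/→/z/: 5→2 (does not rise) — violation.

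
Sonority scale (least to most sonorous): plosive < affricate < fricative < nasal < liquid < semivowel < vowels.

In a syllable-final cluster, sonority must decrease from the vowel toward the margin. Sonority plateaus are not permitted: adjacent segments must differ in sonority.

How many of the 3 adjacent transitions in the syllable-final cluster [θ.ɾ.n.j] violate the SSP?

/θ/ is a fricative (sonority 3).
/ɾ/ is a liquid (sonority 5).
/n/ is a nasal (sonority 4).
/j/ is a semivowel (sonority 6).
/θ/→/ɾ/: 3→5 (does not fall) — violation.
/ɾ/→/n/: 5→4 (falls) — ok.
/n/→/j/: 4→6 (does not fall) — violation.

2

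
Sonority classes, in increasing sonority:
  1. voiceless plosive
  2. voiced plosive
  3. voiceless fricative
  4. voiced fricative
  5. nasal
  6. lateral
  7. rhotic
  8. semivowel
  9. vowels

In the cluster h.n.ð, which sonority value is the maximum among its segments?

5

/h/: voiceless fricative = 3.
/n/: nasal = 5.
/ð/: voiced fricative = 4.
The maximum is 5.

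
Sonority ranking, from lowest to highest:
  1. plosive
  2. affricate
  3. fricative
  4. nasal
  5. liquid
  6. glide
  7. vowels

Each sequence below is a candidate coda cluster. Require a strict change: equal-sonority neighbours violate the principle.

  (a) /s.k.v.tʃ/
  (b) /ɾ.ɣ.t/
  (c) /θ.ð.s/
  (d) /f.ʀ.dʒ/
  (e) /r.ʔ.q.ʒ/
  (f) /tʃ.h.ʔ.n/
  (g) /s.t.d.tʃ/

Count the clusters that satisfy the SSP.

1

(a) /s.k.v.tʃ/: profile 3-1-3-2 — violates.
(b) /ɾ.ɣ.t/: profile 5-3-1 — obeys.
(c) /θ.ð.s/: profile 3-3-3 — violates.
(d) /f.ʀ.dʒ/: profile 3-5-2 — violates.
(e) /r.ʔ.q.ʒ/: profile 5-1-1-3 — violates.
(f) /tʃ.h.ʔ.n/: profile 2-3-1-4 — violates.
(g) /s.t.d.tʃ/: profile 3-1-1-2 — violates.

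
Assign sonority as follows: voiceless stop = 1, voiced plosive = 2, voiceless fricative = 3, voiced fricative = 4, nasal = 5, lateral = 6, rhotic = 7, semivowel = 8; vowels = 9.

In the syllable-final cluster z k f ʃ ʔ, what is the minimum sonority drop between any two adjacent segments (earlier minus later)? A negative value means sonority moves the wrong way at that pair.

-2

/z/ is a voiced fricative (sonority 4).
/k/ is a voiceless stop (sonority 1).
/f/ is a voiceless fricative (sonority 3).
/ʃ/ is a voiceless fricative (sonority 3).
/ʔ/ is a voiceless stop (sonority 1).
/z/→/k/: change +3.
/k/→/f/: change -2.
/f/→/ʃ/: change +0.
/ʃ/→/ʔ/: change +2.
Minimum = -2.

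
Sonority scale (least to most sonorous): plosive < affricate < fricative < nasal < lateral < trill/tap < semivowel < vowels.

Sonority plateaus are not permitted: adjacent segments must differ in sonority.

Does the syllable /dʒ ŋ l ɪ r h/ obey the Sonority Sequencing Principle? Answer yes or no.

Onset: /dʒ/ is an affricate (sonority 2), /ŋ/ is a nasal (sonority 4), /l/ is a lateral (sonority 5); then the nucleus /ɪ/ (sonority 8).
Onset profile 2-4-5-8 — rises to the nucleus.
Coda: /r/ is a trill/tap (sonority 6), /h/ is a fricative (sonority 3).
Coda profile 8-6-3 — falls from the nucleus.

yes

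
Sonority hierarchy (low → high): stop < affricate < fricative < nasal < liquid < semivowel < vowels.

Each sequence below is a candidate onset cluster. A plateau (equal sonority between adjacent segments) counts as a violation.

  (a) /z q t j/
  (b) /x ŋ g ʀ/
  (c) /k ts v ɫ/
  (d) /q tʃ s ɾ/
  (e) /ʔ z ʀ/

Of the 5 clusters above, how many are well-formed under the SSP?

(a) 3-1-1-6 → violates
(b) 3-4-1-5 → violates
(c) 1-2-3-5 → obeys
(d) 1-2-3-5 → obeys
(e) 1-3-5 → obeys

3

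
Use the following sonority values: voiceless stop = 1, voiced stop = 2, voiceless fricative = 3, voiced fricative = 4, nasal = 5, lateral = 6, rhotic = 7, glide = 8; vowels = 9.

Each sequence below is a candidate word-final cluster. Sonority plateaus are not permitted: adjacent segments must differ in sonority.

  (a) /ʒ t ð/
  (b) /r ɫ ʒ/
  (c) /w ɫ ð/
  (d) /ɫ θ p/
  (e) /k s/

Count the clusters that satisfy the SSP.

(a) /ʒ t ð/: profile 4-1-4 — violates.
(b) /r ɫ ʒ/: profile 7-6-4 — obeys.
(c) /w ɫ ð/: profile 8-6-4 — obeys.
(d) /ɫ θ p/: profile 6-3-1 — obeys.
(e) /k s/: profile 1-3 — violates.

3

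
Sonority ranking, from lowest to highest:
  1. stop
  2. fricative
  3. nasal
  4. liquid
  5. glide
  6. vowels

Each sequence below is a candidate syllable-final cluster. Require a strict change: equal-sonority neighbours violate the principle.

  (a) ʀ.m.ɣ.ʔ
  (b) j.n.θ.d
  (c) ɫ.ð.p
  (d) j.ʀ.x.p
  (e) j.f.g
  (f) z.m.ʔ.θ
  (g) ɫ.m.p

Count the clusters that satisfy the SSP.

6

(a) sonority 4-3-2-1: well-formed.
(b) sonority 5-3-2-1: well-formed.
(c) sonority 4-2-1: well-formed.
(d) sonority 5-4-2-1: well-formed.
(e) sonority 5-2-1: well-formed.
(f) sonority 2-3-1-2: ill-formed.
(g) sonority 4-3-1: well-formed.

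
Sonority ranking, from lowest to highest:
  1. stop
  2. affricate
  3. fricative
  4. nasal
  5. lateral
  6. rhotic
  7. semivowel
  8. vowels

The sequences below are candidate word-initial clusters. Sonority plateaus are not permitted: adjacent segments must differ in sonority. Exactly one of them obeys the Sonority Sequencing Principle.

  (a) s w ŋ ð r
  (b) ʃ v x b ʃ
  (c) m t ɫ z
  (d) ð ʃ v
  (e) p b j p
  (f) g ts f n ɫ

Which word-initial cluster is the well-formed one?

(a) s w ŋ ð r: profile 3-7-4-3-6 — violates.
(b) ʃ v x b ʃ: profile 3-3-3-1-3 — violates.
(c) m t ɫ z: profile 4-1-5-3 — violates.
(d) ð ʃ v: profile 3-3-3 — violates.
(e) p b j p: profile 1-1-7-1 — violates.
(f) g ts f n ɫ: profile 1-2-3-4-5 — obeys.

f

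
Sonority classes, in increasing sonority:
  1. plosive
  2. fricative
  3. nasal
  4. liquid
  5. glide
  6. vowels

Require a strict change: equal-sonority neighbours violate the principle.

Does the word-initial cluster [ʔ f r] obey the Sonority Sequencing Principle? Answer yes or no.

yes

/ʔ/: plosive = 1.
/f/: fricative = 2.
/r/: liquid = 4.
The profile 1-2-4 strictly rises, so the word-initial cluster satisfies the SSP.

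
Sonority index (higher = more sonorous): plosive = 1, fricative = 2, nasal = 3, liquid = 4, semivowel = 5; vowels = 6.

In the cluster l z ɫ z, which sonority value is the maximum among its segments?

/l/: liquid = 4.
/z/: fricative = 2.
/ɫ/: liquid = 4.
/z/: fricative = 2.
The maximum is 4.

4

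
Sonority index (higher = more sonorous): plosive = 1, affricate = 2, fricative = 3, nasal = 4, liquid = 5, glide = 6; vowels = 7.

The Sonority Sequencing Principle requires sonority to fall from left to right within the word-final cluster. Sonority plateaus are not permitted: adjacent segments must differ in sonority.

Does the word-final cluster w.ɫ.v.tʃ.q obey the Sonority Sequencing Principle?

yes

/w/ — glide, sonority 6.
/ɫ/ — liquid, sonority 5.
/v/ — fricative, sonority 3.
/tʃ/ — affricate, sonority 2.
/q/ — plosive, sonority 1.
The profile 6-5-3-2-1 strictly falls, so the word-final cluster satisfies the SSP.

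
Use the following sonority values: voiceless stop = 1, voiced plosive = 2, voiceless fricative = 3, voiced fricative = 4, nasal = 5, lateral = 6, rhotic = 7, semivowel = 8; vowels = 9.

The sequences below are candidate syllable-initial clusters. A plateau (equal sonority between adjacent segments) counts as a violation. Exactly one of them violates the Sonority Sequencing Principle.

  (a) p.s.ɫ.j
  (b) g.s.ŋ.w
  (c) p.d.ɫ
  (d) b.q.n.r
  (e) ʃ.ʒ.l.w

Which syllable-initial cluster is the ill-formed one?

d

(a) p.s.ɫ.j: profile 1-3-6-8 — obeys.
(b) g.s.ŋ.w: profile 2-3-5-8 — obeys.
(c) p.d.ɫ: profile 1-2-6 — obeys.
(d) b.q.n.r: profile 2-1-5-7 — violates.
(e) ʃ.ʒ.l.w: profile 3-4-6-8 — obeys.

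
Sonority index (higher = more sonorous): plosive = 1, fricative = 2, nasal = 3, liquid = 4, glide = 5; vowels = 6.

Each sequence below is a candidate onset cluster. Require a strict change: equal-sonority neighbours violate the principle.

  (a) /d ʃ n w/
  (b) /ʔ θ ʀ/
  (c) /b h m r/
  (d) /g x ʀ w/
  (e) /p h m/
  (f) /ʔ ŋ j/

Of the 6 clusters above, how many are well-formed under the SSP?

6

(a) /d ʃ n w/: profile 1-2-3-5 — obeys.
(b) /ʔ θ ʀ/: profile 1-2-4 — obeys.
(c) /b h m r/: profile 1-2-3-4 — obeys.
(d) /g x ʀ w/: profile 1-2-4-5 — obeys.
(e) /p h m/: profile 1-2-3 — obeys.
(f) /ʔ ŋ j/: profile 1-3-5 — obeys.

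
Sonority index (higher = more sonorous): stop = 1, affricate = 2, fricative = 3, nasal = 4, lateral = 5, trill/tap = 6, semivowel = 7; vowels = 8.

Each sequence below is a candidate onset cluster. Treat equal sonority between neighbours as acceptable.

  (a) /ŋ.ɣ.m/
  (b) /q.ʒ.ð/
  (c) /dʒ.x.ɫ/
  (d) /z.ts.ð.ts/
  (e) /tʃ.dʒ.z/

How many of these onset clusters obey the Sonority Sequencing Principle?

3

(a) /ŋ.ɣ.m/: profile 4-3-4 — violates.
(b) /q.ʒ.ð/: profile 1-3-3 — obeys.
(c) /dʒ.x.ɫ/: profile 2-3-5 — obeys.
(d) /z.ts.ð.ts/: profile 3-2-3-2 — violates.
(e) /tʃ.dʒ.z/: profile 2-2-3 — obeys.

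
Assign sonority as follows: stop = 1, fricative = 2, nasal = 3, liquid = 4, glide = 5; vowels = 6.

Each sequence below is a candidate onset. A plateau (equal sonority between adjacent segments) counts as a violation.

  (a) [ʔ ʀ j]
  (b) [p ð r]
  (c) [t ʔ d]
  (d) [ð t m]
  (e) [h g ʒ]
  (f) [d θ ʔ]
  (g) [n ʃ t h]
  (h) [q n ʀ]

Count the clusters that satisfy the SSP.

3

(a) [ʔ ʀ j]: profile 1-4-5 — obeys.
(b) [p ð r]: profile 1-2-4 — obeys.
(c) [t ʔ d]: profile 1-1-1 — violates.
(d) [ð t m]: profile 2-1-3 — violates.
(e) [h g ʒ]: profile 2-1-2 — violates.
(f) [d θ ʔ]: profile 1-2-1 — violates.
(g) [n ʃ t h]: profile 3-2-1-2 — violates.
(h) [q n ʀ]: profile 1-3-4 — obeys.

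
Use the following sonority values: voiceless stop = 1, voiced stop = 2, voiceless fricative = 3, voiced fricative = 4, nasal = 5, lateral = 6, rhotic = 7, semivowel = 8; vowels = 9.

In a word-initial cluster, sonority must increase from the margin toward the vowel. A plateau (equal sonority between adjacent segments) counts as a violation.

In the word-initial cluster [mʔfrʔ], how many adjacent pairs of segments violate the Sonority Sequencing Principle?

2

/m/: nasal = 5.
/ʔ/: voiceless stop = 1.
/f/: voiceless fricative = 3.
/r/: rhotic = 7.
/ʔ/: voiceless stop = 1.
/m/→/ʔ/: 5→1 (does not rise) — violation.
/ʔ/→/f/: 1→3 (rises) — ok.
/f/→/r/: 3→7 (rises) — ok.
/r/→/ʔ/: 7→1 (does not rise) — violation.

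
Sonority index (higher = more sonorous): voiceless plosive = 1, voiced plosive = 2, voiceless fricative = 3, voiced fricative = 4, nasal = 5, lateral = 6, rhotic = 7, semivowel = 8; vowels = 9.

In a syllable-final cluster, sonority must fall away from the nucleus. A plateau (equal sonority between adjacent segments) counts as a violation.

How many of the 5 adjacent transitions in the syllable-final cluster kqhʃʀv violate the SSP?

4

/k/ — voiceless plosive, sonority 1.
/q/ — voiceless plosive, sonority 1.
/h/ — voiceless fricative, sonority 3.
/ʃ/ — voiceless fricative, sonority 3.
/ʀ/ — rhotic, sonority 7.
/v/ — voiced fricative, sonority 4.
/k/→/q/: 1→1 (plateau) — violation.
/q/→/h/: 1→3 (does not fall) — violation.
/h/→/ʃ/: 3→3 (plateau) — violation.
/ʃ/→/ʀ/: 3→7 (does not fall) — violation.
/ʀ/→/v/: 7→4 (falls) — ok.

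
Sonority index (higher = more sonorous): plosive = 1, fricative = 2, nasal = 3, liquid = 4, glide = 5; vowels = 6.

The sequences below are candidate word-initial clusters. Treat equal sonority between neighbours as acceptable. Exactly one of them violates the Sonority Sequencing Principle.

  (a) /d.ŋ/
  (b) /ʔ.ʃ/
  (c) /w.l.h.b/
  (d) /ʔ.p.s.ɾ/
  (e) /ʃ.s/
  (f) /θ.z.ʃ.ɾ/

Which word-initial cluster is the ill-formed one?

(a) sonority 1-3: well-formed.
(b) sonority 1-2: well-formed.
(c) sonority 5-4-2-1: ill-formed.
(d) sonority 1-1-2-4: well-formed.
(e) sonority 2-2: well-formed.
(f) sonority 2-2-2-4: well-formed.

c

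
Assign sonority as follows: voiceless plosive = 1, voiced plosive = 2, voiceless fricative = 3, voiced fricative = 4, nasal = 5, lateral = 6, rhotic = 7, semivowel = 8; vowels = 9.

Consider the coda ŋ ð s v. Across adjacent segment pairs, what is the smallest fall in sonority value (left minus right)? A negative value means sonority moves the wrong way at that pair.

-1

/ŋ/: nasal = 5.
/ð/: voiced fricative = 4.
/s/: voiceless fricative = 3.
/v/: voiced fricative = 4.
/ŋ/→/ð/: change +1.
/ð/→/s/: change +1.
/s/→/v/: change -1.
Minimum = -1.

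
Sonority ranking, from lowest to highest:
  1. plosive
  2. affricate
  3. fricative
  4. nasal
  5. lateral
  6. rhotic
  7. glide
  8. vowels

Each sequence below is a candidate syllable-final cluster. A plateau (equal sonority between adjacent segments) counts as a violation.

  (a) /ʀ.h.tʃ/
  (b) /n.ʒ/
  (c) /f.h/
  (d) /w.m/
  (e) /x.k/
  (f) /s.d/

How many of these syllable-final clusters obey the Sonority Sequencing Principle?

(a) /ʀ.h.tʃ/: profile 6-3-2 — obeys.
(b) /n.ʒ/: profile 4-3 — obeys.
(c) /f.h/: profile 3-3 — violates.
(d) /w.m/: profile 7-4 — obeys.
(e) /x.k/: profile 3-1 — obeys.
(f) /s.d/: profile 3-1 — obeys.

5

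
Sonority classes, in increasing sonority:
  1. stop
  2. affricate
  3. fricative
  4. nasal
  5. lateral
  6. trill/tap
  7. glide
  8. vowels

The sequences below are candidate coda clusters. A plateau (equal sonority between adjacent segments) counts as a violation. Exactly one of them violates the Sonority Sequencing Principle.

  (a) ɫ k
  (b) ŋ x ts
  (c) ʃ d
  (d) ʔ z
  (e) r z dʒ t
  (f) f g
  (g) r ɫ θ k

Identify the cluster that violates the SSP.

(a) sonority 5-1: well-formed.
(b) sonority 4-3-2: well-formed.
(c) sonority 3-1: well-formed.
(d) sonority 1-3: ill-formed.
(e) sonority 6-3-2-1: well-formed.
(f) sonority 3-1: well-formed.
(g) sonority 6-5-3-1: well-formed.

d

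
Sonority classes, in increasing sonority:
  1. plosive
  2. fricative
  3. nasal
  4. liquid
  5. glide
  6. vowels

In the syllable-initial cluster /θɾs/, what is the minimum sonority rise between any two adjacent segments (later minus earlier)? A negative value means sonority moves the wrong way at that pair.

/θ/ — fricative, sonority 2.
/ɾ/ — liquid, sonority 4.
/s/ — fricative, sonority 2.
/θ/→/ɾ/: change +2.
/ɾ/→/s/: change -2.
Minimum = -2.

-2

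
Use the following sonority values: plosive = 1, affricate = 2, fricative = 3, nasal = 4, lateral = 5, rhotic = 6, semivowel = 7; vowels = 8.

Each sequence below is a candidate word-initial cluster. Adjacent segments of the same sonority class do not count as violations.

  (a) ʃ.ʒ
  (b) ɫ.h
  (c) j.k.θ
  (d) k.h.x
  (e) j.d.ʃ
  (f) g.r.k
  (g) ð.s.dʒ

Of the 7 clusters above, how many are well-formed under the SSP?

(a) 3-3 → obeys
(b) 5-3 → violates
(c) 7-1-3 → violates
(d) 1-3-3 → obeys
(e) 7-1-3 → violates
(f) 1-6-1 → violates
(g) 3-3-2 → violates

2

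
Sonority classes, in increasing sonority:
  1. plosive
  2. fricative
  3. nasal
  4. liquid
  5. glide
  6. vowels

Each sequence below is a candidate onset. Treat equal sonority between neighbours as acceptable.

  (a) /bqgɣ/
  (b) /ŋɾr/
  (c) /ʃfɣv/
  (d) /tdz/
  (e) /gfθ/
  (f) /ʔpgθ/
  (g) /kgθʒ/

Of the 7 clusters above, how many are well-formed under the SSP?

(a) /bqgɣ/: profile 1-1-1-2 — obeys.
(b) /ŋɾr/: profile 3-4-4 — obeys.
(c) /ʃfɣv/: profile 2-2-2-2 — obeys.
(d) /tdz/: profile 1-1-2 — obeys.
(e) /gfθ/: profile 1-2-2 — obeys.
(f) /ʔpgθ/: profile 1-1-1-2 — obeys.
(g) /kgθʒ/: profile 1-1-2-2 — obeys.

7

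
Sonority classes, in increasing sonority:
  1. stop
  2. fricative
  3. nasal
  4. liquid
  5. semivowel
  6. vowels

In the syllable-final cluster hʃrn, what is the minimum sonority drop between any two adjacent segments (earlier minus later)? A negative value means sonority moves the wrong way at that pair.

/h/ is a fricative (sonority 2).
/ʃ/ is a fricative (sonority 2).
/r/ is a liquid (sonority 4).
/n/ is a nasal (sonority 3).
/h/→/ʃ/: change +0.
/ʃ/→/r/: change -2.
/r/→/n/: change +1.
Minimum = -2.

-2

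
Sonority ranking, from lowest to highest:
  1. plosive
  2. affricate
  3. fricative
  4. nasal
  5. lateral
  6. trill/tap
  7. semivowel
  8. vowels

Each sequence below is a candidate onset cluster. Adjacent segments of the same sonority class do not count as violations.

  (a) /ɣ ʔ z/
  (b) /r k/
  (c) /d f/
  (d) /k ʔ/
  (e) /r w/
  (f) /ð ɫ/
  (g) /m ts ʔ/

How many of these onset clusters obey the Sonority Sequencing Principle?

(a) 3-1-3 → violates
(b) 6-1 → violates
(c) 1-3 → obeys
(d) 1-1 → obeys
(e) 6-7 → obeys
(f) 3-5 → obeys
(g) 4-2-1 → violates

4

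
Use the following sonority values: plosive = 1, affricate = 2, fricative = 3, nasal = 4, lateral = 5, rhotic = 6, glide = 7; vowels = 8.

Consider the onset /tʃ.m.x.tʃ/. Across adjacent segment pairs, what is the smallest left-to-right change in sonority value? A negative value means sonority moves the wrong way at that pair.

-1

/tʃ/ — affricate, sonority 2.
/m/ — nasal, sonority 4.
/x/ — fricative, sonority 3.
/tʃ/ — affricate, sonority 2.
/tʃ/→/m/: change +2.
/m/→/x/: change -1.
/x/→/tʃ/: change -1.
Minimum = -1.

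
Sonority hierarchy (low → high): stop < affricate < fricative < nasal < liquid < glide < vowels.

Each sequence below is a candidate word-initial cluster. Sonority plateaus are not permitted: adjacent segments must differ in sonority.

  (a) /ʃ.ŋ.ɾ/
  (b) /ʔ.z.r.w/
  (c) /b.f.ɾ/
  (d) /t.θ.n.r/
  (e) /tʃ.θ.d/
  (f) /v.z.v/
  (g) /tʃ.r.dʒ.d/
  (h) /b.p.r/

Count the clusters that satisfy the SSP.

4

(a) sonority 3-4-5: well-formed.
(b) sonority 1-3-5-6: well-formed.
(c) sonority 1-3-5: well-formed.
(d) sonority 1-3-4-5: well-formed.
(e) sonority 2-3-1: ill-formed.
(f) sonority 3-3-3: ill-formed.
(g) sonority 2-5-2-1: ill-formed.
(h) sonority 1-1-5: ill-formed.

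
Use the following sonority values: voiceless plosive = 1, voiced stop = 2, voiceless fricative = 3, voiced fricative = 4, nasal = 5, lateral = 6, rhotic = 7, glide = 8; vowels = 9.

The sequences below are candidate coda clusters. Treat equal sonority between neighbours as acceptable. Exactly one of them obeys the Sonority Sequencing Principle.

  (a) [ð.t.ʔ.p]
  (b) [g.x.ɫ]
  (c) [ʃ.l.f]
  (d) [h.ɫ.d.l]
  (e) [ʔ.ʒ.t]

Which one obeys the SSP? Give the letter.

(a) 4-1-1-1 → obeys
(b) 2-3-6 → violates
(c) 3-6-3 → violates
(d) 3-6-2-6 → violates
(e) 1-4-1 → violates

a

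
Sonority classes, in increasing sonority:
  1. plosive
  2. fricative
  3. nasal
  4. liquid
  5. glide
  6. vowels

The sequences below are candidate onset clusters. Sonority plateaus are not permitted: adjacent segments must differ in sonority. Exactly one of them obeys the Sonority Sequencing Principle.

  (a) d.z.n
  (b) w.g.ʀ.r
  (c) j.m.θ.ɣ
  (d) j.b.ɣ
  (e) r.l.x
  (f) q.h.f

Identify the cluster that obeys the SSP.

(a) d.z.n: profile 1-2-3 — obeys.
(b) w.g.ʀ.r: profile 5-1-4-4 — violates.
(c) j.m.θ.ɣ: profile 5-3-2-2 — violates.
(d) j.b.ɣ: profile 5-1-2 — violates.
(e) r.l.x: profile 4-4-2 — violates.
(f) q.h.f: profile 1-2-2 — violates.

a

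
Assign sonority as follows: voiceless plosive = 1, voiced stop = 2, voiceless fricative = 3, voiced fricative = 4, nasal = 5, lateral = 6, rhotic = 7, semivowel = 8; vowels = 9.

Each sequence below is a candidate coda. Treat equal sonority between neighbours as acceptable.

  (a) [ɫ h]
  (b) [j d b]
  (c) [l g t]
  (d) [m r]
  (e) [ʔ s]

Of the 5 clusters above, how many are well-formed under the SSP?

3

(a) [ɫ h]: profile 6-3 — obeys.
(b) [j d b]: profile 8-2-2 — obeys.
(c) [l g t]: profile 6-2-1 — obeys.
(d) [m r]: profile 5-7 — violates.
(e) [ʔ s]: profile 1-3 — violates.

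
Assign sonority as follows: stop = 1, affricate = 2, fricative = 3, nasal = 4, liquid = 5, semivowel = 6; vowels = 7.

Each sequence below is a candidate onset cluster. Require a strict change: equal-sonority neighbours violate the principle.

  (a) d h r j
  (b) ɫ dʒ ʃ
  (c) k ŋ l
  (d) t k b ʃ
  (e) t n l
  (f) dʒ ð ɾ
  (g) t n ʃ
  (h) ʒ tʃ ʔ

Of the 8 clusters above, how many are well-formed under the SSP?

4

(a) sonority 1-3-5-6: well-formed.
(b) sonority 5-2-3: ill-formed.
(c) sonority 1-4-5: well-formed.
(d) sonority 1-1-1-3: ill-formed.
(e) sonority 1-4-5: well-formed.
(f) sonority 2-3-5: well-formed.
(g) sonority 1-4-3: ill-formed.
(h) sonority 3-2-1: ill-formed.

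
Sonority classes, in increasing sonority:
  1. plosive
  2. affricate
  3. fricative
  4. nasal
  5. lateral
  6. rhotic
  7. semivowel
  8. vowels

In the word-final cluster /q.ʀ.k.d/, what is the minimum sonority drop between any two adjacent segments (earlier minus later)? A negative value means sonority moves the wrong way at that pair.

-5

/q/: plosive = 1.
/ʀ/: rhotic = 6.
/k/: plosive = 1.
/d/: plosive = 1.
/q/→/ʀ/: change -5.
/ʀ/→/k/: change +5.
/k/→/d/: change +0.
Minimum = -5.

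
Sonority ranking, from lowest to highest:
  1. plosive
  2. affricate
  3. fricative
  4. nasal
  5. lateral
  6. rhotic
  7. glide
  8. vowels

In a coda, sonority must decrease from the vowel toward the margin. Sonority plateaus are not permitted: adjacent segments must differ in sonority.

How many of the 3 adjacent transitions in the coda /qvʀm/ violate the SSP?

2

/q/ is a plosive (sonority 1).
/v/ is a fricative (sonority 3).
/ʀ/ is a rhotic (sonority 6).
/m/ is a nasal (sonority 4).
/q/→/v/: 1→3 (does not fall) — violation.
/v/→/ʀ/: 3→6 (does not fall) — violation.
/ʀ/→/m/: 6→4 (falls) — ok.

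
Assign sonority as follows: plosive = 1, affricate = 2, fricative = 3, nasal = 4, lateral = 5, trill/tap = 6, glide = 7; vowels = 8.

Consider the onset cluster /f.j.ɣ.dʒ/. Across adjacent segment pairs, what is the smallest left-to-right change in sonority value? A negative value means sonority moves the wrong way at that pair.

/f/: fricative = 3.
/j/: glide = 7.
/ɣ/: fricative = 3.
/dʒ/: affricate = 2.
/f/→/j/: change +4.
/j/→/ɣ/: change -4.
/ɣ/→/dʒ/: change -1.
Minimum = -4.

-4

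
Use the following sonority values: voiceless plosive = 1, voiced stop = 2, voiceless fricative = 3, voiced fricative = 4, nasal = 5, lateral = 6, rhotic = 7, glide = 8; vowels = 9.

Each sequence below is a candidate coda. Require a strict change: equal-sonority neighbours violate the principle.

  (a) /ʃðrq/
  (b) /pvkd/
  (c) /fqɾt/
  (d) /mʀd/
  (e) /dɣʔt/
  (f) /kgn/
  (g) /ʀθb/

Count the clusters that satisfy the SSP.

1

(a) sonority 3-4-7-1: ill-formed.
(b) sonority 1-4-1-2: ill-formed.
(c) sonority 3-1-7-1: ill-formed.
(d) sonority 5-7-2: ill-formed.
(e) sonority 2-4-1-1: ill-formed.
(f) sonority 1-2-5: ill-formed.
(g) sonority 7-3-2: well-formed.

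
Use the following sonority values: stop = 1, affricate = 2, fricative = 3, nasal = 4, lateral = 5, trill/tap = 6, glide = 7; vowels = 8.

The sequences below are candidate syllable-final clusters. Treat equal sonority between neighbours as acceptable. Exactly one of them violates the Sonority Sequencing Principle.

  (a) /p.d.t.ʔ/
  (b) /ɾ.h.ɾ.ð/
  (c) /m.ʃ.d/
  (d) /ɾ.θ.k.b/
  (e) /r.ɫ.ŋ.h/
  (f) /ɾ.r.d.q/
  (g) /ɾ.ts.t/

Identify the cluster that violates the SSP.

(a) /p.d.t.ʔ/: profile 1-1-1-1 — obeys.
(b) /ɾ.h.ɾ.ð/: profile 6-3-6-3 — violates.
(c) /m.ʃ.d/: profile 4-3-1 — obeys.
(d) /ɾ.θ.k.b/: profile 6-3-1-1 — obeys.
(e) /r.ɫ.ŋ.h/: profile 6-5-4-3 — obeys.
(f) /ɾ.r.d.q/: profile 6-6-1-1 — obeys.
(g) /ɾ.ts.t/: profile 6-2-1 — obeys.

b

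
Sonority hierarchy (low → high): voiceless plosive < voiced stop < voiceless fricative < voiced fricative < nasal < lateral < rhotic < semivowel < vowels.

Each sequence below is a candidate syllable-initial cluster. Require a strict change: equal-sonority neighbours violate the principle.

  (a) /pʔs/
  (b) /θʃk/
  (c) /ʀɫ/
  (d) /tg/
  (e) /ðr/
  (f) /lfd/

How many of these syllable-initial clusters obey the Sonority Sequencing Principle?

2

(a) /pʔs/: profile 1-1-3 — violates.
(b) /θʃk/: profile 3-3-1 — violates.
(c) /ʀɫ/: profile 7-6 — violates.
(d) /tg/: profile 1-2 — obeys.
(e) /ðr/: profile 4-7 — obeys.
(f) /lfd/: profile 6-3-2 — violates.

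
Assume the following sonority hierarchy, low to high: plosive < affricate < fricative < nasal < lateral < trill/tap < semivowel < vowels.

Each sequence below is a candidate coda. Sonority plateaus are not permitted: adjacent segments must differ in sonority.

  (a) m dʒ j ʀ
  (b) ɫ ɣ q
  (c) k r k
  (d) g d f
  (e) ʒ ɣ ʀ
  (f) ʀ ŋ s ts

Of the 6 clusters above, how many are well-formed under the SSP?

2

(a) 4-2-7-6 → violates
(b) 5-3-1 → obeys
(c) 1-6-1 → violates
(d) 1-1-3 → violates
(e) 3-3-6 → violates
(f) 6-4-3-2 → obeys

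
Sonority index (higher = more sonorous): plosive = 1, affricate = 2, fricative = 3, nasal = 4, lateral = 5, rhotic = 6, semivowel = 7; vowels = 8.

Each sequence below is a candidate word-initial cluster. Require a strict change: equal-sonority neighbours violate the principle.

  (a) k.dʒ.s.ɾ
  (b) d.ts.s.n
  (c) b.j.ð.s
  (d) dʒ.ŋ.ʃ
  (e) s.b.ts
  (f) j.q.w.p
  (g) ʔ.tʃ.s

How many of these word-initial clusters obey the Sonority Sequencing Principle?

3

(a) sonority 1-2-3-6: well-formed.
(b) sonority 1-2-3-4: well-formed.
(c) sonority 1-7-3-3: ill-formed.
(d) sonority 2-4-3: ill-formed.
(e) sonority 3-1-2: ill-formed.
(f) sonority 7-1-7-1: ill-formed.
(g) sonority 1-2-3: well-formed.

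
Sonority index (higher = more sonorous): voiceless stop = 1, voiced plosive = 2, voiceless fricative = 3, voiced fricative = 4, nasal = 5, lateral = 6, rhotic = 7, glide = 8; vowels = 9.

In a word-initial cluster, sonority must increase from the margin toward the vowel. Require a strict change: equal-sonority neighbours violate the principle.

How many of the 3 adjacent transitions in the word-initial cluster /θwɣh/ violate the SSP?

2

/θ/ — voiceless fricative, sonority 3.
/w/ — glide, sonority 8.
/ɣ/ — voiced fricative, sonority 4.
/h/ — voiceless fricative, sonority 3.
/θ/→/w/: 3→8 (rises) — ok.
/w/→/ɣ/: 8→4 (does not rise) — violation.
/ɣ/→/h/: 4→3 (does not rise) — violation.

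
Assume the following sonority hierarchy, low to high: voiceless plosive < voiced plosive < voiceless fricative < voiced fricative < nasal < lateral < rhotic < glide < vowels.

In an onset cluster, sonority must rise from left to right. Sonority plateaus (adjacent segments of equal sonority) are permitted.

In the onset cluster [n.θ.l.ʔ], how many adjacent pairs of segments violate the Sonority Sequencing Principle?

/n/ — nasal, sonority 5.
/θ/ — voiceless fricative, sonority 3.
/l/ — lateral, sonority 6.
/ʔ/ — voiceless plosive, sonority 1.
/n/→/θ/: 5→3 (does not rise) — violation.
/θ/→/l/: 3→6 (rises) — ok.
/l/→/ʔ/: 6→1 (does not rise) — violation.

2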